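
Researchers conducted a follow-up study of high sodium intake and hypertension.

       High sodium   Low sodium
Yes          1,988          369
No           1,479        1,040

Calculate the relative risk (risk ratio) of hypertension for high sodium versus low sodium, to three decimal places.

2.190

Reading the table with exposure as columns: a = 1988 (High sodium, case), b = 1479 (High sodium, non-case), c = 369 (Low sodium, case), d = 1040.
Risk in exposed = 1988/3467 = 0.57341; risk in unexposed = 369/1409 = 0.26189.
RR = 0.57341 / 0.26189 = 2.18951
The risk among the exposed is 2.19 times that among the unexposed.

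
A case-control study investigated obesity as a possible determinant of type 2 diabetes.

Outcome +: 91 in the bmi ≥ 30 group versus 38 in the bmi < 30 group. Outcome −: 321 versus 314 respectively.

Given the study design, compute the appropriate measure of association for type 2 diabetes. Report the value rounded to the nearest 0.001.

From the description: a = 91, b = 321, c = 38, d = 314.
This is a case-control study: participants were sampled on outcome status, so risks in the source population cannot be estimated directly — relative risk is not valid here. The odds ratio is the appropriate measure.
OR = (a·d)/(b·c) = (91 × 314) / (321 × 38) = 28574 / 12198 = 2.34252

2.343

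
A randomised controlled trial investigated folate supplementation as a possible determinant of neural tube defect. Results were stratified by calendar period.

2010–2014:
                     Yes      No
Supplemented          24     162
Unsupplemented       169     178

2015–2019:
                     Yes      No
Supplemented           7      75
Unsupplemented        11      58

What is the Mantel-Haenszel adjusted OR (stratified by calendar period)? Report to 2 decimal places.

0.19

OR_MH = Σ(aᵢdᵢ/nᵢ) / Σ(bᵢcᵢ/nᵢ), where nᵢ is the stratum total.
Stratum 1 (2010–2014): n = 533; a·d/n = 24·178/533 = 8.0150; b·c/n = 162·169/533 = 51.3659
Stratum 2 (2015–2019): n = 151; a·d/n = 7·58/151 = 2.6887; b·c/n = 75·11/151 = 5.4636
OR_MH = (8.0150 + 2.6887) / (51.3659 + 5.4636) = 10.7038 / 56.8294 = 0.18835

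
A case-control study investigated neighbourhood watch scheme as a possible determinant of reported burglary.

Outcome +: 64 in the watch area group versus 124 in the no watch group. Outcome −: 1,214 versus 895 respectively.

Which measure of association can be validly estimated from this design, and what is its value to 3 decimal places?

From the description: a = 64, b = 1214, c = 124, d = 895.
This is a case-control study: participants were sampled on outcome status, so risks in the source population cannot be estimated directly — relative risk is not valid here. The odds ratio is the appropriate measure.
OR = (a·d)/(b·c) = (64 × 895) / (1214 × 124) = 57280 / 150536 = 0.38051

0.381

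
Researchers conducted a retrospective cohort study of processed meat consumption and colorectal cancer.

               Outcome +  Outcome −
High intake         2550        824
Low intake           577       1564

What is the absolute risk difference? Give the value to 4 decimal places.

Cells: a = 2550, b = 824, c = 577, d = 1564.
Risk in exposed = 2550/3374 = 0.755779; risk in unexposed = 577/2141 = 0.269500.
Risk difference = 0.755779 − 0.269500 = 0.486279

0.4863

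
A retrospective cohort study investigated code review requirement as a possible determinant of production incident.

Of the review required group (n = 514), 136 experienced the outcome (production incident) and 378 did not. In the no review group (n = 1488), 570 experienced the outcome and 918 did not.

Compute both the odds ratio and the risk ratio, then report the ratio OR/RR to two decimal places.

From the description: a = 136, b = 378, c = 570, d = 918.
OR = (136·918)/(378·570) = 124848/215460 = 0.57945
Risk in exposed = 136/514 = 0.26459; risk in unexposed = 570/1488 = 0.38306; RR = 0.69072
OR/RR = 0.57945 / 0.69072 = 0.83890
The outcome is not rare, so the OR lies further from 1 than the RR.

0.84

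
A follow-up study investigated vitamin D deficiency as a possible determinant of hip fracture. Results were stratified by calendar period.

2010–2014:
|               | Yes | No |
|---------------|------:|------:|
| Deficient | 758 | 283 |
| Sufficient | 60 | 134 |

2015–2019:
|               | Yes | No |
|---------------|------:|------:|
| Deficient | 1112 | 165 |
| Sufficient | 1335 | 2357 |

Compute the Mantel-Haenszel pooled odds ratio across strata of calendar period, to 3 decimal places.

10.498

OR_MH = Σ(aᵢdᵢ/nᵢ) / Σ(bᵢcᵢ/nᵢ), where nᵢ is the stratum total.
Stratum 1 (2010–2014): n = 1235; a·d/n = 758·134/1235 = 82.2445; b·c/n = 283·60/1235 = 13.7490
Stratum 2 (2015–2019): n = 4969; a·d/n = 1112·2357/4969 = 527.4671; b·c/n = 165·1335/4969 = 44.3298
OR_MH = (82.2445 + 527.4671) / (13.7490 + 44.3298) = 609.7116 / 58.0788 = 10.49800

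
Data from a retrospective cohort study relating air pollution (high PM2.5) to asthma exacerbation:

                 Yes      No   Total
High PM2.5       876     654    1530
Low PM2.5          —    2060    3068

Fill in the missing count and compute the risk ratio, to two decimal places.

1.74

The missing cell is in the unexposed row: 3068 − 2060 = 1008.
So a = 876, b = 654, c = 1008, d = 2060.
RR = [a/(a+b)] / [c/(c+d)] = (876/1530) / (1008/3068) = 0.57255/0.32855 = 1.74264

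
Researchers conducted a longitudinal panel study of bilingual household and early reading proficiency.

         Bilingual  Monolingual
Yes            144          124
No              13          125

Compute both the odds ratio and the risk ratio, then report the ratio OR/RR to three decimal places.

6.063

Reading the table with exposure as columns: a = 144 (Bilingual, case), b = 13 (Bilingual, non-case), c = 124 (Monolingual, case), d = 125.
OR = (144·125)/(13·124) = 18000/1612 = 11.16625
Risk in exposed = 144/157 = 0.91720; risk in unexposed = 124/249 = 0.49799; RR = 1.84179
OR/RR = 11.16625 / 1.84179 = 6.06271
The outcome is not rare, so the OR lies further from 1 than the RR.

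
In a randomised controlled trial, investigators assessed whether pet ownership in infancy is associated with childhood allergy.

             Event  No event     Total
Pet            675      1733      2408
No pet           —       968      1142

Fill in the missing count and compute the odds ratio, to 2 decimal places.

2.17

The missing cell is in the unexposed row: 1142 − 968 = 174.
So a = 675, b = 1733, c = 174, d = 968.
OR = (a·d)/(b·c) = (675 × 968) / (1733 × 174) = 653400 / 301542 = 2.16686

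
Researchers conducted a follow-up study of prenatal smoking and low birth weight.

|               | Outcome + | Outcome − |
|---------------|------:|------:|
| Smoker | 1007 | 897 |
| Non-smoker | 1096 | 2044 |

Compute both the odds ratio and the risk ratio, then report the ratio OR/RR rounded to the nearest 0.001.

1.382

Cells: a = 1007, b = 897, c = 1096, d = 2044.
OR = (1007·2044)/(897·1096) = 2058308/983112 = 2.09367
Risk in exposed = 1007/1904 = 0.52889; risk in unexposed = 1096/3140 = 0.34904; RR = 1.51524
OR/RR = 2.09367 / 1.51524 = 1.38174
The outcome is not rare, so the OR lies further from 1 than the RR.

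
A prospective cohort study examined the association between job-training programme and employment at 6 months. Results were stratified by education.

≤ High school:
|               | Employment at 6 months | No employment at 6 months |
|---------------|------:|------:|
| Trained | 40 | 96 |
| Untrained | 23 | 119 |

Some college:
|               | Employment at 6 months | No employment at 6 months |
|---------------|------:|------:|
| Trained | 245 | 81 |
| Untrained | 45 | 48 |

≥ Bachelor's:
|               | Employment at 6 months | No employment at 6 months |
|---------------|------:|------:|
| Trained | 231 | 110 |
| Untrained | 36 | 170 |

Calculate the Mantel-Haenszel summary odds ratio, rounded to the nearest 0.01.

OR_MH = Σ(aᵢdᵢ/nᵢ) / Σ(bᵢcᵢ/nᵢ), where nᵢ is the stratum total.
Stratum 1 (≤ High school): n = 278; a·d/n = 40·119/278 = 17.1223; b·c/n = 96·23/278 = 7.9424
Stratum 2 (Some college): n = 419; a·d/n = 245·48/419 = 28.0668; b·c/n = 81·45/419 = 8.6993
Stratum 3 (≥ Bachelor's): n = 547; a·d/n = 231·170/547 = 71.7916; b·c/n = 110·36/547 = 7.2395
OR_MH = (17.1223 + 28.0668 + 71.7916) / (7.9424 + 8.6993 + 7.2395) = 116.9807 / 23.8812 = 4.89844

4.90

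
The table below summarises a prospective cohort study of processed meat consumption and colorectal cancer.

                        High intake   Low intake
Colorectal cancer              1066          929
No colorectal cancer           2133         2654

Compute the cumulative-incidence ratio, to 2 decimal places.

Reading the table with exposure as columns: a = 1066 (High intake, case), b = 2133 (High intake, non-case), c = 929 (Low intake, case), d = 2654.
Risk in exposed = 1066/3199 = 0.33323; risk in unexposed = 929/3583 = 0.25928.
RR = 0.33323 / 0.25928 = 1.28521
The risk among the exposed is 1.29 times that among the unexposed.

1.29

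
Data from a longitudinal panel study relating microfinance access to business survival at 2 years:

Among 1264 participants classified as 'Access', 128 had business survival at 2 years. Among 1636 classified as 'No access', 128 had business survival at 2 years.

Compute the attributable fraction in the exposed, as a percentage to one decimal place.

22.7

From the description: a = 128, b = 1136, c = 128, d = 1508.
Risk in exposed = 128/1264 = 0.10127; risk in unexposed = 128/1636 = 0.07824.
RR = 0.10127/0.07824 = 1.29430
AR% = (RR − 1)/RR × 100 = (1.29430 − 1)/1.29430 × 100 = 22.7384%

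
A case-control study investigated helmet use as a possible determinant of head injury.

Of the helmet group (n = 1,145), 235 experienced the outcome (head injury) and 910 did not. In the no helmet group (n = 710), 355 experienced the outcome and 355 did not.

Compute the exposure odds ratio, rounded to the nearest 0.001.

From the description: a = 235, b = 910, c = 355, d = 355.
OR = (a·d)/(b·c) = (235 × 355) / (910 × 355) = 83425 / 323050 = 0.25824
Exposure is associated with lower odds of head injury (OR = 0.26 < 1).

0.258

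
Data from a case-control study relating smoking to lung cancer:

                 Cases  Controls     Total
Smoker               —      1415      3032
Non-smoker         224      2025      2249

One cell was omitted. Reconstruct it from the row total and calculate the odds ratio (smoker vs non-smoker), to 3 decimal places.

The missing cell is in the exposed row: 3032 − 1415 = 1617.
So a = 1617, b = 1415, c = 224, d = 2025.
OR = (a·d)/(b·c) = (1617 × 2025) / (1415 × 224) = 3274425 / 316960 = 10.33072

10.331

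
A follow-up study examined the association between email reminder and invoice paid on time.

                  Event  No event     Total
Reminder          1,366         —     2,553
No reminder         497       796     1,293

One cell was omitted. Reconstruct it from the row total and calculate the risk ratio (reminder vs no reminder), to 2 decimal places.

1.39

The missing cell is in the exposed row: 2553 − 1366 = 1187.
So a = 1366, b = 1187, c = 497, d = 796.
RR = [a/(a+b)] / [c/(c+d)] = (1366/2553) / (497/1293) = 0.53506/0.38438 = 1.39201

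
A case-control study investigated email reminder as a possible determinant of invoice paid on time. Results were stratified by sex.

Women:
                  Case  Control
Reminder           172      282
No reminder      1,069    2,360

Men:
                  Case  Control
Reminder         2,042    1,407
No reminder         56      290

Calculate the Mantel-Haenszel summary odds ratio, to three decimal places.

OR_MH = Σ(aᵢdᵢ/nᵢ) / Σ(bᵢcᵢ/nᵢ), where nᵢ is the stratum total.
Stratum 1 (Women): n = 3883; a·d/n = 172·2360/3883 = 104.5377; b·c/n = 282·1069/3883 = 77.6353
Stratum 2 (Men): n = 3795; a·d/n = 2042·290/3795 = 156.0422; b·c/n = 1407·56/3795 = 20.7621
OR_MH = (104.5377 + 156.0422) / (77.6353 + 20.7621) = 260.5799 / 98.3974 = 2.64824

2.648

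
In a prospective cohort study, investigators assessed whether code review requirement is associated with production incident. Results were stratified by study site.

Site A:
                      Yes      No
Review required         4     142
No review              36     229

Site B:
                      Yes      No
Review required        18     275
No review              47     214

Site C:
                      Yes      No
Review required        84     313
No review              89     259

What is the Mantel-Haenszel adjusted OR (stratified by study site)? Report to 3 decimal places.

0.525

OR_MH = Σ(aᵢdᵢ/nᵢ) / Σ(bᵢcᵢ/nᵢ), where nᵢ is the stratum total.
Stratum 1 (Site A): n = 411; a·d/n = 4·229/411 = 2.2287; b·c/n = 142·36/411 = 12.4380
Stratum 2 (Site B): n = 554; a·d/n = 18·214/554 = 6.9531; b·c/n = 275·47/554 = 23.3303
Stratum 3 (Site C): n = 745; a·d/n = 84·259/745 = 29.2027; b·c/n = 313·89/745 = 37.3919
OR_MH = (2.2287 + 6.9531 + 29.2027) / (12.4380 + 23.3303 + 37.3919) = 38.3845 / 73.1602 = 0.52466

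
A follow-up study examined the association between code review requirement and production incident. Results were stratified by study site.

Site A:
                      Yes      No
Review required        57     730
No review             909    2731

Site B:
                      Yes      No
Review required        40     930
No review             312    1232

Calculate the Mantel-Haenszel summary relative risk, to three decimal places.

RR_MH = Σ(aᵢ·n₀ᵢ/nᵢ) / Σ(cᵢ·n₁ᵢ/nᵢ), with n₁ᵢ = aᵢ+bᵢ (exposed), n₀ᵢ = cᵢ+dᵢ (unexposed), nᵢ = n₁ᵢ+n₀ᵢ.
Stratum 1 (Site A): n₁ = 787, n₀ = 3640, n = 4427; a·n₀/n = 57·3640/4427 = 46.8670; c·n₁/n = 909·787/4427 = 161.5954
Stratum 2 (Site B): n₁ = 970, n₀ = 1544, n = 2514; a·n₀/n = 40·1544/2514 = 24.5664; c·n₁/n = 312·970/2514 = 120.3819
RR_MH = (46.8670 + 24.5664) / (161.5954 + 120.3819) = 71.4334 / 281.9773 = 0.25333

0.253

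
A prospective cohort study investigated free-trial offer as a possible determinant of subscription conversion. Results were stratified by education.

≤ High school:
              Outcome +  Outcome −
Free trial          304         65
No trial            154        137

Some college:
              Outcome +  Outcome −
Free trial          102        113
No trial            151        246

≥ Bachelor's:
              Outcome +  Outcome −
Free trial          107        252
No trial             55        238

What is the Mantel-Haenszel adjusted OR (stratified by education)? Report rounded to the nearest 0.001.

OR_MH = Σ(aᵢdᵢ/nᵢ) / Σ(bᵢcᵢ/nᵢ), where nᵢ is the stratum total.
Stratum 1 (≤ High school): n = 660; a·d/n = 304·137/660 = 63.1030; b·c/n = 65·154/660 = 15.1667
Stratum 2 (Some college): n = 612; a·d/n = 102·246/612 = 41.0000; b·c/n = 113·151/612 = 27.8807
Stratum 3 (≥ Bachelor's): n = 652; a·d/n = 107·238/652 = 39.0583; b·c/n = 252·55/652 = 21.2577
OR_MH = (63.1030 + 41.0000 + 39.0583) / (15.1667 + 27.8807 + 21.2577) = 143.1613 / 64.3051 = 2.22628

2.226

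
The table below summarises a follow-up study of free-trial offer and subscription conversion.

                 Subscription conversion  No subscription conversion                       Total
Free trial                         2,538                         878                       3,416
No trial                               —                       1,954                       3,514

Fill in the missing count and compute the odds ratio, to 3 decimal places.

The missing cell is in the unexposed row: 3514 − 1954 = 1560.
So a = 2538, b = 878, c = 1560, d = 1954.
OR = (a·d)/(b·c) = (2538 × 1954) / (878 × 1560) = 4959252 / 1369680 = 3.62074

3.621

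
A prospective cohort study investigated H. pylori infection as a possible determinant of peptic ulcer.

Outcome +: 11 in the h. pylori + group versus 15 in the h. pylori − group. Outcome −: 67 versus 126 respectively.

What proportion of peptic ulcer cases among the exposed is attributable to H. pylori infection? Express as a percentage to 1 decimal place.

24.6

From the description: a = 11, b = 67, c = 15, d = 126.
Risk in exposed = 11/78 = 0.14103; risk in unexposed = 15/141 = 0.10638.
RR = 0.14103/0.10638 = 1.32564
AR% = (RR − 1)/RR × 100 = (1.32564 − 1)/1.32564 × 100 = 24.5648%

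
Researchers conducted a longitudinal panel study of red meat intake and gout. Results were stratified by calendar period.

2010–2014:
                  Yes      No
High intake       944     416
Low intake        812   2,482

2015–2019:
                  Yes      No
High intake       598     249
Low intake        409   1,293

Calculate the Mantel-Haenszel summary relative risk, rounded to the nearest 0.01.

RR_MH = Σ(aᵢ·n₀ᵢ/nᵢ) / Σ(cᵢ·n₁ᵢ/nᵢ), with n₁ᵢ = aᵢ+bᵢ (exposed), n₀ᵢ = cᵢ+dᵢ (unexposed), nᵢ = n₁ᵢ+n₀ᵢ.
Stratum 1 (2010–2014): n₁ = 1360, n₀ = 3294, n = 4654; a·n₀/n = 944·3294/4654 = 668.1427; c·n₁/n = 812·1360/4654 = 237.2841
Stratum 2 (2015–2019): n₁ = 847, n₀ = 1702, n = 2549; a·n₀/n = 598·1702/2549 = 399.2923; c·n₁/n = 409·847/2549 = 135.9055
RR_MH = (668.1427 + 399.2923) / (237.2841 + 135.9055) = 1067.4349 / 373.1895 = 2.86030

2.86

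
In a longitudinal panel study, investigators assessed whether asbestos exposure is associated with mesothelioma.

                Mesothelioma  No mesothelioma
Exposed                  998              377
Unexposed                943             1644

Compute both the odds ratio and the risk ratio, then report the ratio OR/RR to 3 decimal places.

Cells: a = 998, b = 377, c = 943, d = 1644.
OR = (998·1644)/(377·943) = 1640712/355511 = 4.61508
Risk in exposed = 998/1375 = 0.72582; risk in unexposed = 943/2587 = 0.36451; RR = 1.99119
OR/RR = 4.61508 / 1.99119 = 2.31775
The outcome is not rare, so the OR lies further from 1 than the RR.

2.318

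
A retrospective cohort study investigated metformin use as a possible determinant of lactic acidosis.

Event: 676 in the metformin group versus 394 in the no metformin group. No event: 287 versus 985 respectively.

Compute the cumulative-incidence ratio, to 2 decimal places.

From the description: a = 676, b = 287, c = 394, d = 985.
Risk in exposed = 676/963 = 0.70197; risk in unexposed = 394/1379 = 0.28571.
RR = 0.70197 / 0.28571 = 2.45691
The risk among the exposed is 2.46 times that among the unexposed.

2.46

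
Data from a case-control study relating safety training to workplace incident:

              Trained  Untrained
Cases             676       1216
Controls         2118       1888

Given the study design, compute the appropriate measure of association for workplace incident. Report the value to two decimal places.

Reading the table with exposure as columns: a = 676 (Trained, case), b = 2118 (Trained, non-case), c = 1216 (Untrained, case), d = 1888.
This is a case-control study: participants were sampled on outcome status, so risks in the source population cannot be estimated directly — relative risk is not valid here. The odds ratio is the appropriate measure.
OR = (a·d)/(b·c) = (676 × 1888) / (2118 × 1216) = 1276288 / 2575488 = 0.49555

0.50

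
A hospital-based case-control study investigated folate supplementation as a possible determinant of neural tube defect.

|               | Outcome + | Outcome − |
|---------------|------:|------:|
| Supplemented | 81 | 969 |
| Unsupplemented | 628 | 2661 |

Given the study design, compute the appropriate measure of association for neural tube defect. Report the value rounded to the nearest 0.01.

0.35

Cells: a = 81, b = 969, c = 628, d = 2661.
This is a hospital-based case-control study: participants were sampled on outcome status, so risks in the source population cannot be estimated directly — relative risk is not valid here. The odds ratio is the appropriate measure.
OR = (a·d)/(b·c) = (81 × 2661) / (969 × 628) = 215541 / 608532 = 0.35420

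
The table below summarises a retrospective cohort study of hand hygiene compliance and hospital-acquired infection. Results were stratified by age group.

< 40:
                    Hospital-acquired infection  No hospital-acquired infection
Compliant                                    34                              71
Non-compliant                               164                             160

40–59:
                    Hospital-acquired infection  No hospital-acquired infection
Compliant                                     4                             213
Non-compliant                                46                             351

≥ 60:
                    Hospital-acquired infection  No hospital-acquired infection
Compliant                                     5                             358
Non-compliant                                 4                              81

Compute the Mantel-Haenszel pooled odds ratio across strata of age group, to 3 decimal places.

0.343

OR_MH = Σ(aᵢdᵢ/nᵢ) / Σ(bᵢcᵢ/nᵢ), where nᵢ is the stratum total.
Stratum 1 (< 40): n = 429; a·d/n = 34·160/429 = 12.6807; b·c/n = 71·164/429 = 27.1422
Stratum 2 (40–59): n = 614; a·d/n = 4·351/614 = 2.2866; b·c/n = 213·46/614 = 15.9577
Stratum 3 (≥ 60): n = 448; a·d/n = 5·81/448 = 0.9040; b·c/n = 358·4/448 = 3.1964
OR_MH = (12.6807 + 2.2866 + 0.9040) / (27.1422 + 15.9577 + 3.1964) = 15.8713 / 46.2963 = 0.34282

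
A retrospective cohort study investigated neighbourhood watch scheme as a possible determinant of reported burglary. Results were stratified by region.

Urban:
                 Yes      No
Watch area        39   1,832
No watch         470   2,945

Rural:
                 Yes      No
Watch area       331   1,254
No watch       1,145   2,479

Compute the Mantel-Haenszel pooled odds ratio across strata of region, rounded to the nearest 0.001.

OR_MH = Σ(aᵢdᵢ/nᵢ) / Σ(bᵢcᵢ/nᵢ), where nᵢ is the stratum total.
Stratum 1 (Urban): n = 5286; a·d/n = 39·2945/5286 = 21.7281; b·c/n = 1832·470/5286 = 162.8907
Stratum 2 (Rural): n = 5209; a·d/n = 331·2479/5209 = 157.5252; b·c/n = 1254·1145/5209 = 275.6441
OR_MH = (21.7281 + 157.5252) / (162.8907 + 275.6441) = 179.2534 / 438.5347 = 0.40876

0.409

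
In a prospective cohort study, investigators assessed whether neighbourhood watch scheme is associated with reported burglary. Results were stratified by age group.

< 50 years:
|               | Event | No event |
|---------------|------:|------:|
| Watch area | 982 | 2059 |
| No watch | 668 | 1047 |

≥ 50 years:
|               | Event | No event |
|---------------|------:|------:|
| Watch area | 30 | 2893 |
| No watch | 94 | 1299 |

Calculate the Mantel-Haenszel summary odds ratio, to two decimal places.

OR_MH = Σ(aᵢdᵢ/nᵢ) / Σ(bᵢcᵢ/nᵢ), where nᵢ is the stratum total.
Stratum 1 (< 50 years): n = 4756; a·d/n = 982·1047/4756 = 216.1804; b·c/n = 2059·668/4756 = 289.1951
Stratum 2 (≥ 50 years): n = 4316; a·d/n = 30·1299/4316 = 9.0292; b·c/n = 2893·94/4316 = 63.0079
OR_MH = (216.1804 + 9.0292) / (289.1951 + 63.0079) = 225.2096 / 352.2030 = 0.63943

0.64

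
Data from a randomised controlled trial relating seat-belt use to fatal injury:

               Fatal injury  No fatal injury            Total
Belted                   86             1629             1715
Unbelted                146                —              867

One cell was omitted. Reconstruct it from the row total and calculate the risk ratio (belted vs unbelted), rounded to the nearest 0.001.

0.298

The missing cell is in the unexposed row: 867 − 146 = 721.
So a = 86, b = 1629, c = 146, d = 721.
RR = [a/(a+b)] / [c/(c+d)] = (86/1715) / (146/867) = 0.05015/0.16840 = 0.29778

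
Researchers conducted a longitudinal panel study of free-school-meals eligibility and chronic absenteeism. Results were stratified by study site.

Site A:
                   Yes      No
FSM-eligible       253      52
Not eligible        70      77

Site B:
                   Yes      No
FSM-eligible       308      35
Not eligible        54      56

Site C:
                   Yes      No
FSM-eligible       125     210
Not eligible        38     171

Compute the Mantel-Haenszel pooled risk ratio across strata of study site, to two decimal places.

1.84

RR_MH = Σ(aᵢ·n₀ᵢ/nᵢ) / Σ(cᵢ·n₁ᵢ/nᵢ), with n₁ᵢ = aᵢ+bᵢ (exposed), n₀ᵢ = cᵢ+dᵢ (unexposed), nᵢ = n₁ᵢ+n₀ᵢ.
Stratum 1 (Site A): n₁ = 305, n₀ = 147, n = 452; a·n₀/n = 253·147/452 = 82.2810; c·n₁/n = 70·305/452 = 47.2345
Stratum 2 (Site B): n₁ = 343, n₀ = 110, n = 453; a·n₀/n = 308·110/453 = 74.7903; c·n₁/n = 54·343/453 = 40.8874
Stratum 3 (Site C): n₁ = 335, n₀ = 209, n = 544; a·n₀/n = 125·209/544 = 48.0239; c·n₁/n = 38·335/544 = 23.4007
RR_MH = (82.2810 + 74.7903 + 48.0239) / (47.2345 + 40.8874 + 23.4007) = 205.0952 / 111.5227 = 1.83904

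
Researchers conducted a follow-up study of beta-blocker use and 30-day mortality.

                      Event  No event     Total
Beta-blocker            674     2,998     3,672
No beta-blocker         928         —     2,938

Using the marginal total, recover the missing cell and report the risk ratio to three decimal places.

The missing cell is in the unexposed row: 2938 − 928 = 2010.
So a = 674, b = 2998, c = 928, d = 2010.
RR = [a/(a+b)] / [c/(c+d)] = (674/3672) / (928/2938) = 0.18355/0.31586 = 0.58111

0.581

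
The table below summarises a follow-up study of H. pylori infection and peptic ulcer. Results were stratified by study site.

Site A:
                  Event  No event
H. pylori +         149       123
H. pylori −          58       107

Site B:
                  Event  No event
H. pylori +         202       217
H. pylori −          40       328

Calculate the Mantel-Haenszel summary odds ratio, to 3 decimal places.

OR_MH = Σ(aᵢdᵢ/nᵢ) / Σ(bᵢcᵢ/nᵢ), where nᵢ is the stratum total.
Stratum 1 (Site A): n = 437; a·d/n = 149·107/437 = 36.4828; b·c/n = 123·58/437 = 16.3249
Stratum 2 (Site B): n = 787; a·d/n = 202·328/787 = 84.1881; b·c/n = 217·40/787 = 11.0292
OR_MH = (36.4828 + 84.1881) / (16.3249 + 11.0292) = 120.6709 / 27.3542 = 4.41143

4.411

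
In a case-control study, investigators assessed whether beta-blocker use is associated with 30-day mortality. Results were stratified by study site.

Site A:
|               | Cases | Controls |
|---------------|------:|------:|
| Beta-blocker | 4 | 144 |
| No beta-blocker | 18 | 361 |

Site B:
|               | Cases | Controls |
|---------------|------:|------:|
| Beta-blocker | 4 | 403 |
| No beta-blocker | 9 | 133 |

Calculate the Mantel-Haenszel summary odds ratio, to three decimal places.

0.322

OR_MH = Σ(aᵢdᵢ/nᵢ) / Σ(bᵢcᵢ/nᵢ), where nᵢ is the stratum total.
Stratum 1 (Site A): n = 527; a·d/n = 4·361/527 = 2.7400; b·c/n = 144·18/527 = 4.9184
Stratum 2 (Site B): n = 549; a·d/n = 4·133/549 = 0.9690; b·c/n = 403·9/549 = 6.6066
OR_MH = (2.7400 + 0.9690) / (4.9184 + 6.6066) = 3.7091 / 11.5250 = 0.32183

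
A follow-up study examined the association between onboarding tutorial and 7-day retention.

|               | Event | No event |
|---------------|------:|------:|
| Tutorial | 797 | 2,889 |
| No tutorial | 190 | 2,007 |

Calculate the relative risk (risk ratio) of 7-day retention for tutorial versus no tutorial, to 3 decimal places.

2.500

Cells: a = 797, b = 2889, c = 190, d = 2007.
Risk in exposed = 797/3686 = 0.21622; risk in unexposed = 190/2197 = 0.08648.
RR = 0.21622 / 0.08648 = 2.50023
The risk among the exposed is 2.50 times that among the unexposed.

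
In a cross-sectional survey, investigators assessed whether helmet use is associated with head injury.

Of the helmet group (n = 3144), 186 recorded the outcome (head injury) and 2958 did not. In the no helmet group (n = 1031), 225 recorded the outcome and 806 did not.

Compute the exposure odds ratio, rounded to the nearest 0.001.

0.225

From the description: a = 186, b = 2958, c = 225, d = 806.
OR = (a·d)/(b·c) = (186 × 806) / (2958 × 225) = 149916 / 665550 = 0.22525
Exposure is associated with lower odds of head injury (OR = 0.23 < 1).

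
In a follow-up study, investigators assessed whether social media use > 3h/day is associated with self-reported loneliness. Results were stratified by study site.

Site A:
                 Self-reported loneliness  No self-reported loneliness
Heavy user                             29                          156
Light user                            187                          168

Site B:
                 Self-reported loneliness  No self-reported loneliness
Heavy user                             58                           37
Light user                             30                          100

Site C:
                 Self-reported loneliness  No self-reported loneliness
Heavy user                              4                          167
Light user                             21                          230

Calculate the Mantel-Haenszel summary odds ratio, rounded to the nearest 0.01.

0.55

OR_MH = Σ(aᵢdᵢ/nᵢ) / Σ(bᵢcᵢ/nᵢ), where nᵢ is the stratum total.
Stratum 1 (Site A): n = 540; a·d/n = 29·168/540 = 9.0222; b·c/n = 156·187/540 = 54.0222
Stratum 2 (Site B): n = 225; a·d/n = 58·100/225 = 25.7778; b·c/n = 37·30/225 = 4.9333
Stratum 3 (Site C): n = 422; a·d/n = 4·230/422 = 2.1801; b·c/n = 167·21/422 = 8.3104
OR_MH = (9.0222 + 25.7778 + 2.1801) / (54.0222 + 4.9333 + 8.3104) = 36.9801 / 67.2660 = 0.54976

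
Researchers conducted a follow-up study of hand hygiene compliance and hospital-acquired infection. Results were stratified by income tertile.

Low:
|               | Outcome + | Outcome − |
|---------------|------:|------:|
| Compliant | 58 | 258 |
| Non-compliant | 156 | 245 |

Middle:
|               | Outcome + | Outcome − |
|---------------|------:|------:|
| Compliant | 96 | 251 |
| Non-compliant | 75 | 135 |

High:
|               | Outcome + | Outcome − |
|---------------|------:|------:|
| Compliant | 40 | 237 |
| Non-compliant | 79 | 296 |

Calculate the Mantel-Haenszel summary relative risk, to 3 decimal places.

0.615

RR_MH = Σ(aᵢ·n₀ᵢ/nᵢ) / Σ(cᵢ·n₁ᵢ/nᵢ), with n₁ᵢ = aᵢ+bᵢ (exposed), n₀ᵢ = cᵢ+dᵢ (unexposed), nᵢ = n₁ᵢ+n₀ᵢ.
Stratum 1 (Low): n₁ = 316, n₀ = 401, n = 717; a·n₀/n = 58·401/717 = 32.4379; c·n₁/n = 156·316/717 = 68.7531
Stratum 2 (Middle): n₁ = 347, n₀ = 210, n = 557; a·n₀/n = 96·210/557 = 36.1939; c·n₁/n = 75·347/557 = 46.7235
Stratum 3 (High): n₁ = 277, n₀ = 375, n = 652; a·n₀/n = 40·375/652 = 23.0061; c·n₁/n = 79·277/652 = 33.5629
RR_MH = (32.4379 + 36.1939 + 23.0061) / (68.7531 + 46.7235 + 33.5629) = 91.6380 / 149.0395 = 0.61486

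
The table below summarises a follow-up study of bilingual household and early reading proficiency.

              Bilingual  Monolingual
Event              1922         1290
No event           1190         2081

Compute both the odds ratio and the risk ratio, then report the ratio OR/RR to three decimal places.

1.614

Reading the table with exposure as columns: a = 1922 (Bilingual, case), b = 1190 (Bilingual, non-case), c = 1290 (Monolingual, case), d = 2081.
OR = (1922·2081)/(1190·1290) = 3999682/1535100 = 2.60549
Risk in exposed = 1922/3112 = 0.61761; risk in unexposed = 1290/3371 = 0.38268; RR = 1.61392
OR/RR = 2.60549 / 1.61392 = 1.61438
The outcome is not rare, so the OR lies further from 1 than the RR.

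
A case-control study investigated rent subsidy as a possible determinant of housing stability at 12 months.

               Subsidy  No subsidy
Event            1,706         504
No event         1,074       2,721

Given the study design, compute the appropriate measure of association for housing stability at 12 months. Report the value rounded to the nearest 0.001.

8.576

Reading the table with exposure as columns: a = 1706 (Subsidy, case), b = 1074 (Subsidy, non-case), c = 504 (No subsidy, case), d = 2721.
This is a case-control study: participants were sampled on outcome status, so risks in the source population cannot be estimated directly — relative risk is not valid here. The odds ratio is the appropriate measure.
OR = (a·d)/(b·c) = (1706 × 2721) / (1074 × 504) = 4642026 / 541296 = 8.57576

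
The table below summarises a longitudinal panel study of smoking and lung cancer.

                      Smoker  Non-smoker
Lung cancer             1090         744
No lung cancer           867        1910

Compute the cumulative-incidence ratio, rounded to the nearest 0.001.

1.987

Reading the table with exposure as columns: a = 1090 (Smoker, case), b = 867 (Smoker, non-case), c = 744 (Non-smoker, case), d = 1910.
Risk in exposed = 1090/1957 = 0.55697; risk in unexposed = 744/2654 = 0.28033.
RR = 0.55697 / 0.28033 = 1.98684
The risk among the exposed is 1.99 times that among the unexposed.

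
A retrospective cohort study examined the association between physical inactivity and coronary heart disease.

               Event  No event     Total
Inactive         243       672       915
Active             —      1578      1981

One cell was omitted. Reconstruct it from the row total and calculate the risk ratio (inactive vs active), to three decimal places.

1.305

The missing cell is in the unexposed row: 1981 − 1578 = 403.
So a = 243, b = 672, c = 403, d = 1578.
RR = [a/(a+b)] / [c/(c+d)] = (243/915) / (403/1981) = 0.26557/0.20343 = 1.30546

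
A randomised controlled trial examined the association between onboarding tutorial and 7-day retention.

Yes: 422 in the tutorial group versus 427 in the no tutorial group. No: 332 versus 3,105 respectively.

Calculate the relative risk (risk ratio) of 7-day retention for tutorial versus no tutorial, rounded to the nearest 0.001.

4.629

From the description: a = 422, b = 332, c = 427, d = 3105.
Risk in exposed = 422/754 = 0.55968; risk in unexposed = 427/3532 = 0.12089.
RR = 0.55968 / 0.12089 = 4.62950
The risk among the exposed is 4.63 times that among the unexposed.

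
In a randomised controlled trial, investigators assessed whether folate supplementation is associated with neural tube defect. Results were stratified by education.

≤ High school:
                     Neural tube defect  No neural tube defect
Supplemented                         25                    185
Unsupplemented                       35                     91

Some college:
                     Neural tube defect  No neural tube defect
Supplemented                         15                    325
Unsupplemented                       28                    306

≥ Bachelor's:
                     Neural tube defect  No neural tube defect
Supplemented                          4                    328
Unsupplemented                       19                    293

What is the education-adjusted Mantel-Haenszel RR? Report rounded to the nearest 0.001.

RR_MH = Σ(aᵢ·n₀ᵢ/nᵢ) / Σ(cᵢ·n₁ᵢ/nᵢ), with n₁ᵢ = aᵢ+bᵢ (exposed), n₀ᵢ = cᵢ+dᵢ (unexposed), nᵢ = n₁ᵢ+n₀ᵢ.
Stratum 1 (≤ High school): n₁ = 210, n₀ = 126, n = 336; a·n₀/n = 25·126/336 = 9.3750; c·n₁/n = 35·210/336 = 21.8750
Stratum 2 (Some college): n₁ = 340, n₀ = 334, n = 674; a·n₀/n = 15·334/674 = 7.4332; c·n₁/n = 28·340/674 = 14.1246
Stratum 3 (≥ Bachelor's): n₁ = 332, n₀ = 312, n = 644; a·n₀/n = 4·312/644 = 1.9379; c·n₁/n = 19·332/644 = 9.7950
RR_MH = (9.3750 + 7.4332 + 1.9379) / (21.8750 + 14.1246 + 9.7950) = 18.7461 / 45.7947 = 0.40935

0.409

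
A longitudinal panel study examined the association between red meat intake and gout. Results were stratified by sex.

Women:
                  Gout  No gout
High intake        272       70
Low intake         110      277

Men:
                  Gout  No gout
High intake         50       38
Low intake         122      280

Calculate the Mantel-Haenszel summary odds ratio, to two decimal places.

6.59

OR_MH = Σ(aᵢdᵢ/nᵢ) / Σ(bᵢcᵢ/nᵢ), where nᵢ is the stratum total.
Stratum 1 (Women): n = 729; a·d/n = 272·277/729 = 103.3525; b·c/n = 70·110/729 = 10.5624
Stratum 2 (Men): n = 490; a·d/n = 50·280/490 = 28.5714; b·c/n = 38·122/490 = 9.4612
OR_MH = (103.3525 + 28.5714) / (10.5624 + 9.4612) = 131.9240 / 20.0236 = 6.58841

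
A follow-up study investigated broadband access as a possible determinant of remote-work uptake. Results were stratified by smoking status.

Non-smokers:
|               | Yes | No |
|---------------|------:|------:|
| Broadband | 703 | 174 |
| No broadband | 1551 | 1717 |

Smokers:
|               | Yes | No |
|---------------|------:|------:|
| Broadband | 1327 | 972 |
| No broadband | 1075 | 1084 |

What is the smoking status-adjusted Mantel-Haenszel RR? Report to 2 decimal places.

1.36

RR_MH = Σ(aᵢ·n₀ᵢ/nᵢ) / Σ(cᵢ·n₁ᵢ/nᵢ), with n₁ᵢ = aᵢ+bᵢ (exposed), n₀ᵢ = cᵢ+dᵢ (unexposed), nᵢ = n₁ᵢ+n₀ᵢ.
Stratum 1 (Non-smokers): n₁ = 877, n₀ = 3268, n = 4145; a·n₀/n = 703·3268/4145 = 554.2591; c·n₁/n = 1551·877/4145 = 328.1609
Stratum 2 (Smokers): n₁ = 2299, n₀ = 2159, n = 4458; a·n₀/n = 1327·2159/4458 = 642.6633; c·n₁/n = 1075·2299/4458 = 554.3798
RR_MH = (554.2591 + 642.6633) / (328.1609 + 554.3798) = 1196.9224 / 882.5407 = 1.35622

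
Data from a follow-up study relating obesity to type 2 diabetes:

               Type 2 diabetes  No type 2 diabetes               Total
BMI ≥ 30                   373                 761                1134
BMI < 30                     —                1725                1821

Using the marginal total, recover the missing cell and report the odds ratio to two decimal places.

The missing cell is in the unexposed row: 1821 − 1725 = 96.
So a = 373, b = 761, c = 96, d = 1725.
OR = (a·d)/(b·c) = (373 × 1725) / (761 × 96) = 643425 / 73056 = 8.80728

8.81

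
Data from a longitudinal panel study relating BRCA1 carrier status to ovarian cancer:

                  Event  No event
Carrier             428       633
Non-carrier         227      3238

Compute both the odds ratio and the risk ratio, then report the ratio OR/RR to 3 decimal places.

Cells: a = 428, b = 633, c = 227, d = 3238.
OR = (428·3238)/(633·227) = 1385864/143691 = 9.64475
Risk in exposed = 428/1061 = 0.40339; risk in unexposed = 227/3465 = 0.06551; RR = 6.15752
OR/RR = 9.64475 / 6.15752 = 1.56634
The outcome is not rare, so the OR lies further from 1 than the RR.

1.566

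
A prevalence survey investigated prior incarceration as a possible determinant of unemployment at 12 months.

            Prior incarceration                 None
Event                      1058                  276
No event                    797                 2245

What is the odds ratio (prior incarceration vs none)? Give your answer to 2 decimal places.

Reading the table with exposure as columns: a = 1058 (Prior incarceration, case), b = 797 (Prior incarceration, non-case), c = 276 (None, case), d = 2245.
OR = (a·d)/(b·c) = (1058 × 2245) / (797 × 276) = 2375210 / 219972 = 10.79778
The odds of unemployment at 12 months are about 10.80 times as high in the prior incarceration group.

10.80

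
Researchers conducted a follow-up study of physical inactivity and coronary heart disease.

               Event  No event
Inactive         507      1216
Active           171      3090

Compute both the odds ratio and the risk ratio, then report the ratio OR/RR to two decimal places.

1.34

Cells: a = 507, b = 1216, c = 171, d = 3090.
OR = (507·3090)/(1216·171) = 1566630/207936 = 7.53419
Risk in exposed = 507/1723 = 0.29425; risk in unexposed = 171/3261 = 0.05244; RR = 5.61148
OR/RR = 7.53419 / 5.61148 = 1.34264
The outcome is not rare, so the OR lies further from 1 than the RR.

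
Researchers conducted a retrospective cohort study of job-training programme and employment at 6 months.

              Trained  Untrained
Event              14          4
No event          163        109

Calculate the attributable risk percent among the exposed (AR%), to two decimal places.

Reading the table with exposure as columns: a = 14 (Trained, case), b = 163 (Trained, non-case), c = 4 (Untrained, case), d = 109.
Risk in exposed = 14/177 = 0.07910; risk in unexposed = 4/113 = 0.03540.
RR = 0.07910/0.03540 = 2.23446
AR% = (RR − 1)/RR × 100 = (2.23446 − 1)/2.23446 × 100 = 55.2465%

55.25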